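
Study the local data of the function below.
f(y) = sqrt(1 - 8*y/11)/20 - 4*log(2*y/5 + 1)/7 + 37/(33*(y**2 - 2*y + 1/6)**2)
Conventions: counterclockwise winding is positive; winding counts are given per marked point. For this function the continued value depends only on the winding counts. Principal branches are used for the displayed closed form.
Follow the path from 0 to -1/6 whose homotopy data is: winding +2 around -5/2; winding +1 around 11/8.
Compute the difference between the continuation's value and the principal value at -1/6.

The rational part is single-valued and drops out of the difference; each branch term changes only by its own monodromy.
(1/20)*sqrt(1 - y/(11/8)): winding +1 is odd, the square root flips sign, contributing -2*(1/20)*sqrt(1 - (-1/6)/(11/8)) = -2*(1/20)*sqrt(37/33) = -(1/330)*sqrt(1221).
(-4/7)*log(1 - y/(-5/2)): each positive loop around -5/2 adds 2*pi*i to the log, so winding +2 contributes (-4/7)*(2)*2*pi*i = -(16/7)*pi*i.
Summing the contributions at y = -1/6 gives (-(1/330)*sqrt(1221)) - ((16/7)*pi)*i.

Continued minus principal equals (-(1/330)*sqrt(1221)) - ((16/7)*pi)*i.


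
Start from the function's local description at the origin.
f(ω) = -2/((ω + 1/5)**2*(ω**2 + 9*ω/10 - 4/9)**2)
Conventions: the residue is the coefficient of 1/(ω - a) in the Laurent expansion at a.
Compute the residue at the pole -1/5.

At the order-2 pole -1/5 set g(ω) = (ω - (-1/5))^2*f(ω) = -2/(ω**2 + 9*ω/10 - 4/9)**2.
Order-2 pole: residue = g'(a); g'(-1/5) = -182250000/18191447, so the residue is -182250000/18191447.

The residue is -182250000/18191447.


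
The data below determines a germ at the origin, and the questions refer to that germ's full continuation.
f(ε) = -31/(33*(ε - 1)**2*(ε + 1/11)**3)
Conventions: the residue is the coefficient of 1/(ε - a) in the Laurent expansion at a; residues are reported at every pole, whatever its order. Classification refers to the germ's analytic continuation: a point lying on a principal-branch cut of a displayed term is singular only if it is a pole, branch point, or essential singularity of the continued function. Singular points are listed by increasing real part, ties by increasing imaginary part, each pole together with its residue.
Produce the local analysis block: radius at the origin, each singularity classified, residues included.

Radius of convergence at 0: 1/11.
At -1/11: a pole of order 3; residue -41261/20736.
At 1: a pole of order 2; residue 41261/20736.

Denominator factor (ε - 1)^2: pole of order 2 at 1, modulus 1.
Denominator factor (ε + 1/11)^3: pole of order 3 at -1/11, modulus 1/11.
The radius of convergence is the smallest modulus among the singular points: 1/11.
At the order-3 pole -1/11 set g(ε) = (ε - (-1/11))^3*f(ε) = -31/(33*(ε - 1)**2).
Order-3 pole: residue = g''(a)/2; g''(-1/11) = -41261/10368, so the residue is -41261/20736.
At the order-2 pole 1 set g(ε) = (ε - (1))^2*f(ε) = -31/(33*(ε + 1/11)**3).
Order-2 pole: residue = g'(a); g'(1) = 41261/20736, so the residue is 41261/20736.
List the singular points by increasing real part (a conjugate pair: the negative imaginary part first).


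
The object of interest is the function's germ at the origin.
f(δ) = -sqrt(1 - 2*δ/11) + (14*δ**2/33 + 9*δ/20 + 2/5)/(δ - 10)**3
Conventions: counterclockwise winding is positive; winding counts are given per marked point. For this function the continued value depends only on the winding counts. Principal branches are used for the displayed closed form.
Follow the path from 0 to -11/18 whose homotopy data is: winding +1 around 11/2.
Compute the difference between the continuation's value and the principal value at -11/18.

Continued minus principal equals (2/3)*sqrt(10).

The rational part is single-valued and drops out of the difference; each branch term changes only by its own monodromy.
(-1)*sqrt(1 - δ/(11/2)): winding +1 is odd, the square root flips sign, contributing -2*(-1)*sqrt(1 - (-11/18)/(11/2)) = -2*(-1)*sqrt(10/9) = (2/3)*sqrt(10).
Summing the contributions at δ = -11/18 gives (2/3)*sqrt(10).


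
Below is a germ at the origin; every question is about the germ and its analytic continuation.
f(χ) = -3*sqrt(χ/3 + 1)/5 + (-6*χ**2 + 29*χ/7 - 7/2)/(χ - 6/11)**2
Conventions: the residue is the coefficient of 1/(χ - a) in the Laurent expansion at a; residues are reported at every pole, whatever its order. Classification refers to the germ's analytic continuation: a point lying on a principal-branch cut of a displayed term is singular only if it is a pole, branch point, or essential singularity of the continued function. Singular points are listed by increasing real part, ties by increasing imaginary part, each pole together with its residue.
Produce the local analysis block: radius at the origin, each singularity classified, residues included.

Denominator factor (χ - 6/11)^2: pole of order 2 at 6/11, modulus 6/11.
Branch term (-3/5)*sqrt(1 - χ/(-3)): its argument vanishes at χ = -3, a square-root branch point, modulus 3.
The radius of convergence is the smallest modulus among the singular points: 6/11.
The branch term is analytic at 6/11 and contributes nothing to the residue; only the rational part matters.
At the order-2 pole 6/11 set g(χ) = (χ - (6/11))^2*(rational part) = -6*χ**2 + 29*χ/7 - 7/2.
Order-2 pole: residue = g'(a); g'(6/11) = -185/77, so the residue is -185/77.
List the singular points by increasing real part (a conjugate pair: the negative imaginary part first).

Radius of convergence at 0: 6/11.
At -3: an algebraic (square-root) branch point.
At 6/11: a pole of order 2; residue -185/77.


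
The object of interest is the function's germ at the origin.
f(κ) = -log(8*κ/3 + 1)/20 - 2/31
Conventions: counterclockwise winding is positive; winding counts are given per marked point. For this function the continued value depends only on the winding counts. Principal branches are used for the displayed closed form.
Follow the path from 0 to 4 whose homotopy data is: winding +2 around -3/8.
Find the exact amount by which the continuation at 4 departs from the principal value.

The rational part is single-valued and drops out of the difference; each branch term changes only by its own monodromy.
(-1/20)*log(1 - κ/(-3/8)): each positive loop around -3/8 adds 2*pi*i to the log, so winding +2 contributes (-1/20)*(2)*2*pi*i = -(1/5)*pi*i.
Summing the contributions at κ = 4 gives -(1/5)*pi*i.

Continued minus principal equals -(1/5)*pi*i.


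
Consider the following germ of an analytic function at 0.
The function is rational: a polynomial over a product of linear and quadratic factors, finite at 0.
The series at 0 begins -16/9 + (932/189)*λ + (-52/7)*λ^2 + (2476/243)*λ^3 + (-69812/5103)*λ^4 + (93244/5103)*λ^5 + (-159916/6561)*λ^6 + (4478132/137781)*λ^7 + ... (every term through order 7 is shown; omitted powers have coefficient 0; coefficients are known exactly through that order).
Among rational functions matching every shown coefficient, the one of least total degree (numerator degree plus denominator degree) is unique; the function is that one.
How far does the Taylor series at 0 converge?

No rational of total degree below 3 reproduces all 8 coefficients; solving the [1/2] Pade equations on them gives f(λ) = (31*λ/7 - 4)/((λ + 3/4)*(λ + 3)), whose expansion matches every shown term.
Denominator factor (λ + 3): pole of order 1 at -3, modulus 3.
Denominator factor (λ + 3/4): pole of order 1 at -3/4, modulus 3/4.
The radius of convergence is the smallest modulus among the singular points: 3/4.

The radius of convergence is 3/4.


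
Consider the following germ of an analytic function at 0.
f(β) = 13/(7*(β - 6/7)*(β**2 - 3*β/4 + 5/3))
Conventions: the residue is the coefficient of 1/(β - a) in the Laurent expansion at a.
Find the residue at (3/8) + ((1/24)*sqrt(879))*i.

The residue is (-273/517) + ((1053/151481)*sqrt(879))*i.

The factor β**2 - 3*β/4 + 5/3 splits as (β - a)(β - a') with a = (3/8) + ((1/24)*sqrt(879))*i, a' = (3/8) - ((1/24)*sqrt(879))*i. At the order-1 pole a set g(β) = (β - a)*f(β) = [13/(7*(β - 6/7))] / (β - a').
Simple pole: residue = g(a) at a = (3/8) + ((1/24)*sqrt(879))*i, which is (-273/517) + ((1053/151481)*sqrt(879))*i.


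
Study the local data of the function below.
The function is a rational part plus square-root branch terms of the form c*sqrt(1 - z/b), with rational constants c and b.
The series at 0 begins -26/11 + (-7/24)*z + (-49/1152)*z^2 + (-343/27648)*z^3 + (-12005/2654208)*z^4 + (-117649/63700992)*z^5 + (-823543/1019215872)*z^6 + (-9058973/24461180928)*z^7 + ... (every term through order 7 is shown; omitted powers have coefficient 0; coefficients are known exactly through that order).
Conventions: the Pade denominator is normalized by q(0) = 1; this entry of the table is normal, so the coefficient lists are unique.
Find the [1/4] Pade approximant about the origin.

Taylor coefficients needed (read off): a_0 = -26/11, a_1 = -7/24, a_2 = -49/1152, a_3 = -343/27648, a_4 = -12005/2654208, a_5 = -117649/63700992.
Write the denominator as Q(z) = 1 + q1*z + q2*z^2 + q3*z^3 + q4*z^4. Requiring Q*f - P = O(z^6) with deg P <= 1 kills the coefficients of z^2..z^5 in Q*f:
  z^2: a_2 + q1*a_1 + q2*a_0 = 0, i.e. -49/1152 + (-7/24)*q1 + (-26/11)*q2 = 0.
  z^3: a_3 + q1*a_2 + q2*a_1 + q3*a_0 = 0, i.e. -343/27648 + (-49/1152)*q1 + (-7/24)*q2 + (-26/11)*q3 = 0.
  z^4: a_4 + q1*a_3 + q2*a_2 + q3*a_1 + q4*a_0 = 0, i.e. -12005/2654208 + (-343/27648)*q1 + (-49/1152)*q2 + (-7/24)*q3 + (-26/11)*q4 = 0.
  z^5: a_5 + q1*a_4 + q2*a_3 + q3*a_2 + q4*a_1 = 0, i.e. -117649/63700992 + (-12005/2654208)*q1 + (-343/27648)*q2 + (-49/1152)*q3 + (-7/24)*q4 = 0.
Solving this linear system: q1 = -33229/60936, q2 = 288365/5849856, q3 = -426349/280793088, q4 = 3354197/13478068224.
The numerator is Q*f truncated at degree 1: P0 = a_0 = -26/11; P1 = a_1 + q1*a_0 = 222817/223432.

The Pade approximant has numerator coefficients [-26/11, 222817/223432]; denominator coefficients [1, -33229/60936, 288365/5849856, -426349/280793088, 3354197/13478068224].


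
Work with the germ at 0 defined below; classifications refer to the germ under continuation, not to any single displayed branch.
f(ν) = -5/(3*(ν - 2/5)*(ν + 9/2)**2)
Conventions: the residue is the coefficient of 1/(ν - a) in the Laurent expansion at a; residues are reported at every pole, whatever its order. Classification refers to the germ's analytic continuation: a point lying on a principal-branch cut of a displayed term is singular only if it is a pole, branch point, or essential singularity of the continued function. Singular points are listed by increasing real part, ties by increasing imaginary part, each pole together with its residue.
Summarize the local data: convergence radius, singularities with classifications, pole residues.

Denominator factor (ν + 9/2)^2: pole of order 2 at -9/2, modulus 9/2.
Denominator factor (ν - 2/5): pole of order 1 at 2/5, modulus 2/5.
The radius of convergence is the smallest modulus among the singular points: 2/5.
At the order-2 pole -9/2 set g(ν) = (ν - (-9/2))^2*f(ν) = -5/(3*(ν - 2/5)).
Order-2 pole: residue = g'(a); g'(-9/2) = 500/7203, so the residue is 500/7203.
At the order-1 pole 2/5 set g(ν) = (ν - (2/5))*f(ν) = -5/(3*(ν + 9/2)**2).
Simple pole: residue = g(a) at a = 2/5, which is -500/7203.
List the singular points by increasing real part (a conjugate pair: the negative imaginary part first).

Radius of convergence at 0: 2/5.
At -9/2: a pole of order 2; residue 500/7203.
At 2/5: a pole of order 1; residue -500/7203.


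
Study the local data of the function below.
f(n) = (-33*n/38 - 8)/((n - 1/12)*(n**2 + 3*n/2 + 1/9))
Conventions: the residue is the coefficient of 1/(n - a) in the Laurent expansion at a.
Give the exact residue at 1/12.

At the order-1 pole 1/12 set g(n) = (n - (1/12))*f(n) = (-33*n/38 - 8)/(n**2 + 3*n/2 + 1/9).
Simple pole: residue = g(a) at a = 1/12, which is -22086/665.

The residue is -22086/665.


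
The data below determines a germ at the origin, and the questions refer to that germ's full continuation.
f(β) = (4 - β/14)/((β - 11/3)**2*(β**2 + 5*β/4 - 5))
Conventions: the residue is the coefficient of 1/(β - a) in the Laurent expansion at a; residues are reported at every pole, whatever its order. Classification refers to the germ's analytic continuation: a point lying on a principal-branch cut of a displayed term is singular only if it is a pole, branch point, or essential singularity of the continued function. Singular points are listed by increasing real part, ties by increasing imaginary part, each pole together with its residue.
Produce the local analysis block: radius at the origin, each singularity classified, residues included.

Denominator factor (β - 11/3)^2: pole of order 2 at 11/3, modulus 11/3.
Denominator factor (β**2 + 5*β/4 - 5): discriminant 345/16, real irrational roots -5/8 + (1/8)*sqrt(345) and -5/8 - (1/8)*sqrt(345); poles of order 1, moduli -5/8 + (1/8)*sqrt(345) and 5/8 + (1/8)*sqrt(345).
The radius of convergence is the smallest modulus among the singular points: -5/8 + (1/8)*sqrt(345).
The factor β**2 + 5*β/4 - 5 splits as (β - a)(β - a') with a = -5/8 - (1/8)*sqrt(345), a' = -5/8 + (1/8)*sqrt(345). At the order-1 pole a set g(β) = (β - a)*f(β) = [(4 - β/14)/(β - 11/3)**2] / (β - a').
Simple pole: residue = g(a) at a = -5/8 - (1/8)*sqrt(345), which is 149760/1539727 - (1124856/177068605)*sqrt(345).
The factor β**2 + 5*β/4 - 5 splits as (β - a)(β - a') with a = -5/8 + (1/8)*sqrt(345), a' = -5/8 - (1/8)*sqrt(345). At the order-1 pole a set g(β) = (β - a)*f(β) = [(4 - β/14)/(β - 11/3)**2] / (β - a').
Simple pole: residue = g(a) at a = -5/8 + (1/8)*sqrt(345), which is 149760/1539727 + (1124856/177068605)*sqrt(345).
At the order-2 pole 11/3 set g(β) = (β - (11/3))^2*f(β) = (4 - β/14)/(β**2 + 5*β/4 - 5).
Order-2 pole: residue = g'(a); g'(11/3) = -299520/1539727, so the residue is -299520/1539727.
List the singular points by increasing real part (a conjugate pair: the negative imaginary part first).

Radius of convergence at 0: -5/8 + (1/8)*sqrt(345).
At -5/8 - (1/8)*sqrt(345): a pole of order 1; residue 149760/1539727 - (1124856/177068605)*sqrt(345).
At -5/8 + (1/8)*sqrt(345): a pole of order 1; residue 149760/1539727 + (1124856/177068605)*sqrt(345).
At 11/3: a pole of order 2; residue -299520/1539727.


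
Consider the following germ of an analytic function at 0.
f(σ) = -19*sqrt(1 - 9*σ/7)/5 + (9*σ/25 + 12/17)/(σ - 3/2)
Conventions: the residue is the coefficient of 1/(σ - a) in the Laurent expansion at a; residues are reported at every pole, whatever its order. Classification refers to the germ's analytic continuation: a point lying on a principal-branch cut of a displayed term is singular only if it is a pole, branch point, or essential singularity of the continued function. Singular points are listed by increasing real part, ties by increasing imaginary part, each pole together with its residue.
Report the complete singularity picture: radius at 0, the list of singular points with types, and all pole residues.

Radius of convergence at 0: 7/9.
At 7/9: an algebraic (square-root) branch point.
At 3/2: a pole of order 1; residue 1059/850.

Denominator factor (σ - 3/2): pole of order 1 at 3/2, modulus 3/2.
Branch term (-19/5)*sqrt(1 - σ/(7/9)): its argument vanishes at σ = 7/9, a square-root branch point, modulus 7/9.
The radius of convergence is the smallest modulus among the singular points: 7/9.
The branch term is analytic at 3/2 and contributes nothing to the residue; only the rational part matters.
At the order-1 pole 3/2 set g(σ) = (σ - (3/2))*(rational part) = 9*σ/25 + 12/17.
Simple pole: residue = g(a) at a = 3/2, which is 1059/850.
List the singular points by increasing real part (a conjugate pair: the negative imaginary part first).


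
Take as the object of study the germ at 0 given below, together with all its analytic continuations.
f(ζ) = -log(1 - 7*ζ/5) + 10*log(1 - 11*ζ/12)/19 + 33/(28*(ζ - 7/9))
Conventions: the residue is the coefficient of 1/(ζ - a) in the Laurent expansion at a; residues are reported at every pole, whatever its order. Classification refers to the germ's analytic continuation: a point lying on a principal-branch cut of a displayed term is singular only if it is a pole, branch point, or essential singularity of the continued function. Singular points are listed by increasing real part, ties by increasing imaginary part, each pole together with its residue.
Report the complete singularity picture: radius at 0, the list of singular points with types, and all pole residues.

Radius of convergence at 0: 5/7.
At 5/7: a logarithmic branch point.
At 7/9: a pole of order 1; residue 33/28.
At 12/11: a logarithmic branch point.

Denominator factor (ζ - 7/9): pole of order 1 at 7/9, modulus 7/9.
Branch term (-1)*log(1 - ζ/(5/7)): its argument vanishes at ζ = 5/7, a logarithmic branch point, modulus 5/7.
Branch term (10/19)*log(1 - ζ/(12/11)): its argument vanishes at ζ = 12/11, a logarithmic branch point, modulus 12/11.
The radius of convergence is the smallest modulus among the singular points: 5/7.
The branch terms are analytic at 7/9 and contribute nothing to the residue; only the rational part matters.
At the order-1 pole 7/9 set g(ζ) = (ζ - (7/9))*(rational part) = 33/28.
Simple pole: residue = g(a) at a = 7/9, which is 33/28.
List the singular points by increasing real part (a conjugate pair: the negative imaginary part first).


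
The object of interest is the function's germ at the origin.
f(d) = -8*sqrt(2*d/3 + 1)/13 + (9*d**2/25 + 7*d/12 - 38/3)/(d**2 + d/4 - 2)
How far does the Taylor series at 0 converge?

The radius of convergence is -1/8 + (1/8)*sqrt(129).

Denominator factor (d**2 + d/4 - 2): discriminant 129/16, real irrational roots -1/8 + (1/8)*sqrt(129) and -1/8 - (1/8)*sqrt(129); poles of order 1, moduli -1/8 + (1/8)*sqrt(129) and 1/8 + (1/8)*sqrt(129).
Branch term (-8/13)*sqrt(1 - d/(-3/2)): its argument vanishes at d = -3/2, a square-root branch point, modulus 3/2.
The radius of convergence is the smallest modulus among the singular points: -1/8 + (1/8)*sqrt(129).


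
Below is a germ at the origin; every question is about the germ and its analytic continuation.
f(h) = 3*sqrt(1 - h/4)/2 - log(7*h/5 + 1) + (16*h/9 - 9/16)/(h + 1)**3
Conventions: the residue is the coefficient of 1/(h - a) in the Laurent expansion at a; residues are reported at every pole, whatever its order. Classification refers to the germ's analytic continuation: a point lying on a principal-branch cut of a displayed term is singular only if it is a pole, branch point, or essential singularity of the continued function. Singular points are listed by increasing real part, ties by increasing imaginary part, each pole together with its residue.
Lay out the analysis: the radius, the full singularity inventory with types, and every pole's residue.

Denominator factor (h + 1)^3: pole of order 3 at -1, modulus 1.
Branch term (3/2)*sqrt(1 - h/(4)): its argument vanishes at h = 4, a square-root branch point, modulus 4.
Branch term (-1)*log(1 - h/(-5/7)): its argument vanishes at h = -5/7, a logarithmic branch point, modulus 5/7.
The radius of convergence is the smallest modulus among the singular points: 5/7.
The branch terms are analytic at -1 and contribute nothing to the residue; only the rational part matters.
At the order-3 pole -1 set g(h) = (h - (-1))^3*(rational part) = 16*h/9 - 9/16.
Order-3 pole: residue = g''(a)/2; g''(-1) = 0, so the residue is 0.
List the singular points by increasing real part (a conjugate pair: the negative imaginary part first).

Radius of convergence at 0: 5/7.
At -1: a pole of order 3; residue 0.
At -5/7: a logarithmic branch point.
At 4: an algebraic (square-root) branch point.


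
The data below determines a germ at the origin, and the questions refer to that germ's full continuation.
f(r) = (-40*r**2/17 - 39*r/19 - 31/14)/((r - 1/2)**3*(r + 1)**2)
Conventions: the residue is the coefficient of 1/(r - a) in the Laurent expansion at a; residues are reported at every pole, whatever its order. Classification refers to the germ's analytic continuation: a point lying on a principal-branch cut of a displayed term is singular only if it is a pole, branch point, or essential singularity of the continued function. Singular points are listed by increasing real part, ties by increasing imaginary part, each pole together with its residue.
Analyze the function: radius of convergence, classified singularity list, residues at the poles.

Radius of convergence at 0: 1/2.
At -1: a pole of order 2; residue 2528/3591.
At 1/2: a pole of order 3; residue -2528/3591.

Denominator factor (r - 1/2)^3: pole of order 3 at 1/2, modulus 1/2.
Denominator factor (r + 1)^2: pole of order 2 at -1, modulus 1.
The radius of convergence is the smallest modulus among the singular points: 1/2.
At the order-2 pole -1 set g(r) = (r - (-1))^2*f(r) = (-40*r**2/17 - 39*r/19 - 31/14)/(r - 1/2)**3.
Order-2 pole: residue = g'(a); g'(-1) = 2528/3591, so the residue is 2528/3591.
At the order-3 pole 1/2 set g(r) = (r - (1/2))^3*f(r) = (-40*r**2/17 - 39*r/19 - 31/14)/(r + 1)**2.
Order-3 pole: residue = g''(a)/2; g''(1/2) = -5056/3591, so the residue is -2528/3591.
List the singular points by increasing real part (a conjugate pair: the negative imaginary part first).


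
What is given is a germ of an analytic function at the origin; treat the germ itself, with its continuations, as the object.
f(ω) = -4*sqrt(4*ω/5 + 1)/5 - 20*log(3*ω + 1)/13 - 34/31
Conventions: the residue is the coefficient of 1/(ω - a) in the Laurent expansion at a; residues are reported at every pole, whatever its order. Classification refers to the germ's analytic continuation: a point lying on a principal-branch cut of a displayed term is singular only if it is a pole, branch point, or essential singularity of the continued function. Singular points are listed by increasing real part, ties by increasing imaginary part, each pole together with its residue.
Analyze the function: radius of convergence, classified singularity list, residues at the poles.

Branch term (-4/5)*sqrt(1 - ω/(-5/4)): its argument vanishes at ω = -5/4, a square-root branch point, modulus 5/4.
Branch term (-20/13)*log(1 - ω/(-1/3)): its argument vanishes at ω = -1/3, a logarithmic branch point, modulus 1/3.
The radius of convergence is the smallest modulus among the singular points: 1/3.
List the singular points by increasing real part (a conjugate pair: the negative imaginary part first).

Radius of convergence at 0: 1/3.
At -5/4: an algebraic (square-root) branch point.
At -1/3: a logarithmic branch point.


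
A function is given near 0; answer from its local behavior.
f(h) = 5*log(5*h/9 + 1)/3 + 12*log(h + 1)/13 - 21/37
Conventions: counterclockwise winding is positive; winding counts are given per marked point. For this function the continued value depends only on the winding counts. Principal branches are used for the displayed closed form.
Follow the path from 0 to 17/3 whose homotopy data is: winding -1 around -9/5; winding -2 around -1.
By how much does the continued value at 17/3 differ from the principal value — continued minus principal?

The rational part is single-valued and drops out of the difference; each branch term changes only by its own monodromy.
(12/13)*log(1 - h/(-1)): each positive loop around -1 adds 2*pi*i to the log, so winding -2 contributes (12/13)*(-2)*2*pi*i = -(48/13)*pi*i.
(5/3)*log(1 - h/(-9/5)): each positive loop around -9/5 adds 2*pi*i to the log, so winding -1 contributes (5/3)*(-1)*2*pi*i = -(10/3)*pi*i.
Summing the contributions at h = 17/3 gives -(274/39)*pi*i.

Continued minus principal equals -(274/39)*pi*i.


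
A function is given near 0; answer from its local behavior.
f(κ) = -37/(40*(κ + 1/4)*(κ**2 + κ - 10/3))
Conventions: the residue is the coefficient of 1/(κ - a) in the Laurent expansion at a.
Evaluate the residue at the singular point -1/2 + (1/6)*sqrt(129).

The factor κ**2 + κ - 10/3 splits as (κ - a)(κ - a') with a = -1/2 + (1/6)*sqrt(129), a' = -1/2 - (1/6)*sqrt(129). At the order-1 pole a set g(κ) = (κ - a)*f(κ) = [-37/(40*(κ + 1/4))] / (κ - a').
Simple pole: residue = g(a) at a = -1/2 + (1/6)*sqrt(129), which is -111/845 - (111/72670)*sqrt(129).

The residue is -111/845 - (111/72670)*sqrt(129).


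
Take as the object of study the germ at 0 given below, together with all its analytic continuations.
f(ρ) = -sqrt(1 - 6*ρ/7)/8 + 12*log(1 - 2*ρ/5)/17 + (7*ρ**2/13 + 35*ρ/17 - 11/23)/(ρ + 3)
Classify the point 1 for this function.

The point is a regular point.

Denominator factors: ρ + 3 = 4 at ρ = 1 — none vanishes.
Branch term log(1 - ρ/(5/2)): argument at 1 is 3/5, nonzero, so 1 is not its branch point (a point on a principal cut is still regular for the continued germ).
Branch term sqrt(1 - ρ/(7/6)): argument at 1 is 1/7, nonzero, so 1 is not its branch point (a point on a principal cut is still regular for the continued germ).
So the germ continues analytically to 1.


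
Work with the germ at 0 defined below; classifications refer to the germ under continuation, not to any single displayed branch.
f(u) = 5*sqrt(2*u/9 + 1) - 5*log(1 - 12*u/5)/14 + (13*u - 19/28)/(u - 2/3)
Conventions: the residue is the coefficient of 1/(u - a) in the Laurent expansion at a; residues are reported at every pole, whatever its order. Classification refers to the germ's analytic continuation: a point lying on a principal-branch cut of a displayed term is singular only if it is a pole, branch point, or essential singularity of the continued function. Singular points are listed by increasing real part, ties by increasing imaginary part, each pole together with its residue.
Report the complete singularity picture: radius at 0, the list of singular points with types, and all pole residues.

Denominator factor (u - 2/3): pole of order 1 at 2/3, modulus 2/3.
Branch term (-5/14)*log(1 - u/(5/12)): its argument vanishes at u = 5/12, a logarithmic branch point, modulus 5/12.
Branch term (5)*sqrt(1 - u/(-9/2)): its argument vanishes at u = -9/2, a square-root branch point, modulus 9/2.
The radius of convergence is the smallest modulus among the singular points: 5/12.
The branch terms are analytic at 2/3 and contribute nothing to the residue; only the rational part matters.
At the order-1 pole 2/3 set g(u) = (u - (2/3))*(rational part) = 13*u - 19/28.
Simple pole: residue = g(a) at a = 2/3, which is 671/84.
List the singular points by increasing real part (a conjugate pair: the negative imaginary part first).

Radius of convergence at 0: 5/12.
At -9/2: an algebraic (square-root) branch point.
At 5/12: a logarithmic branch point.
At 2/3: a pole of order 1; residue 671/84.


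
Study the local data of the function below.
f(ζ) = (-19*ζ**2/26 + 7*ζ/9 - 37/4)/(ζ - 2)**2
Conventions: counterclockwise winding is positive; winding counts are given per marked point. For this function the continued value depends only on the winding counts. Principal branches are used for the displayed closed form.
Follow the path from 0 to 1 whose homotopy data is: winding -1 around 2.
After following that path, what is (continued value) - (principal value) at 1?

The function is rational, hence single-valued: continuing it around any pole returns the same value, so the difference is 0.

Continued minus principal equals 0.


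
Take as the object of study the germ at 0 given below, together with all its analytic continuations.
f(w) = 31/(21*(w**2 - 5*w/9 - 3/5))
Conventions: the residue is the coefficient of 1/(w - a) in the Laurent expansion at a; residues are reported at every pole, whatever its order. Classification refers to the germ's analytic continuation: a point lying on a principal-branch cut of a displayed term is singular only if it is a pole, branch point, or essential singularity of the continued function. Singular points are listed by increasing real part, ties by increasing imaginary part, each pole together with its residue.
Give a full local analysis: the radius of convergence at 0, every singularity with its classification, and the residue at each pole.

Denominator factor (w**2 - 5*w/9 - 3/5): discriminant 1097/405, real irrational roots 5/18 + (1/90)*sqrt(5485) and 5/18 - (1/90)*sqrt(5485); poles of order 1, moduli 5/18 + (1/90)*sqrt(5485) and -5/18 + (1/90)*sqrt(5485).
The radius of convergence is the smallest modulus among the singular points: -5/18 + (1/90)*sqrt(5485).
The factor w**2 - 5*w/9 - 3/5 splits as (w - a)(w - a') with a = 5/18 - (1/90)*sqrt(5485), a' = 5/18 + (1/90)*sqrt(5485). At the order-1 pole a set g(w) = (w - a)*f(w) = [31/21] / (w - a').
Simple pole: residue = g(a) at a = 5/18 - (1/90)*sqrt(5485), which is -(93/7679)*sqrt(5485).
The factor w**2 - 5*w/9 - 3/5 splits as (w - a)(w - a') with a = 5/18 + (1/90)*sqrt(5485), a' = 5/18 - (1/90)*sqrt(5485). At the order-1 pole a set g(w) = (w - a)*f(w) = [31/21] / (w - a').
Simple pole: residue = g(a) at a = 5/18 + (1/90)*sqrt(5485), which is (93/7679)*sqrt(5485).
List the singular points by increasing real part (a conjugate pair: the negative imaginary part first).

Radius of convergence at 0: -5/18 + (1/90)*sqrt(5485).
At 5/18 - (1/90)*sqrt(5485): a pole of order 1; residue -(93/7679)*sqrt(5485).
At 5/18 + (1/90)*sqrt(5485): a pole of order 1; residue (93/7679)*sqrt(5485).


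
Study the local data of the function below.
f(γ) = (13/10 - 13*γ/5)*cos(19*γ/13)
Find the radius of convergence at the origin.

The radius of convergence is infinite.

The factor cos(19*γ/13) is entire and contributes no finite singular point.
The polynomial part has no poles.
No finite singular points: the Taylor series at 0 converges everywhere.


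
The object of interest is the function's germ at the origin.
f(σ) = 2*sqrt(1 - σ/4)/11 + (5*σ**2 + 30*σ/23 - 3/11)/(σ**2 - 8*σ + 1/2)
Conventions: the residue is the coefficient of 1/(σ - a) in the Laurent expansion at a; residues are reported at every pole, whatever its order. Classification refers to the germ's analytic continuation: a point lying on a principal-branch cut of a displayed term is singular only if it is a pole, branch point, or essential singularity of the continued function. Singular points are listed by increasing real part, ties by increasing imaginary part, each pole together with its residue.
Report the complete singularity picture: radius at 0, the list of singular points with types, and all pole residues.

Denominator factor (σ**2 - 8*σ + 1/2): discriminant 62, real irrational roots 4 + (1/2)*sqrt(62) and 4 - (1/2)*sqrt(62); poles of order 1, moduli 4 + (1/2)*sqrt(62) and 4 - (1/2)*sqrt(62).
Branch term (2/11)*sqrt(1 - σ/(4)): its argument vanishes at σ = 4, a square-root branch point, modulus 4.
The radius of convergence is the smallest modulus among the singular points: 4 - (1/2)*sqrt(62).
The branch term is analytic at 4 - (1/2)*sqrt(62) and contributes nothing to the residue; only the rational part matters.
The factor σ**2 - 8*σ + 1/2 splits as (σ - a)(σ - a') with a = 4 - (1/2)*sqrt(62), a' = 4 + (1/2)*sqrt(62). At the order-1 pole a set g(σ) = (σ - a)*(rational part) = [5*σ**2 + 30*σ/23 - 3/11] / (σ - a').
Simple pole: residue = g(a) at a = 4 - (1/2)*sqrt(62), which is 475/23 - (82197/31372)*sqrt(62).
The branch term is analytic at 4 + (1/2)*sqrt(62) and contributes nothing to the residue; only the rational part matters.
The factor σ**2 - 8*σ + 1/2 splits as (σ - a)(σ - a') with a = 4 + (1/2)*sqrt(62), a' = 4 - (1/2)*sqrt(62). At the order-1 pole a set g(σ) = (σ - a)*(rational part) = [5*σ**2 + 30*σ/23 - 3/11] / (σ - a').
Simple pole: residue = g(a) at a = 4 + (1/2)*sqrt(62), which is 475/23 + (82197/31372)*sqrt(62).
List the singular points by increasing real part (a conjugate pair: the negative imaginary part first).

Radius of convergence at 0: 4 - (1/2)*sqrt(62).
At 4 - (1/2)*sqrt(62): a pole of order 1; residue 475/23 - (82197/31372)*sqrt(62).
At 4: an algebraic (square-root) branch point.
At 4 + (1/2)*sqrt(62): a pole of order 1; residue 475/23 + (82197/31372)*sqrt(62).


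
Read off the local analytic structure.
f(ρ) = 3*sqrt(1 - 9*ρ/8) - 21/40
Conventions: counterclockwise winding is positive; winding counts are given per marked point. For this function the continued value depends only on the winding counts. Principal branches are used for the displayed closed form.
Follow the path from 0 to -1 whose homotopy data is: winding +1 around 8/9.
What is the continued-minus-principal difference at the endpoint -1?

The rational part is single-valued and drops out of the difference; each branch term changes only by its own monodromy.
(3)*sqrt(1 - ρ/(8/9)): winding +1 is odd, the square root flips sign, contributing -2*(3)*sqrt(1 - (-1)/(8/9)) = -2*(3)*sqrt(17/8) = -(3/2)*sqrt(34).
Summing the contributions at ρ = -1 gives -(3/2)*sqrt(34).

Continued minus principal equals -(3/2)*sqrt(34).


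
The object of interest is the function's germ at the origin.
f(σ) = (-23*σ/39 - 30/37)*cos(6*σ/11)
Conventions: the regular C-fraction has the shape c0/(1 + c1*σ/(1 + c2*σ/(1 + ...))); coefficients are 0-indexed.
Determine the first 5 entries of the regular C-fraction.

The regular C-fraction coefficients are [-30/37, -851/1170, 112268521/120476070, -21060/102971, -14935050/112268521].

Taylor coefficients (expand at 0): a_0 = -30/37, a_1 = -23/39, a_2 = 540/4477, a_3 = 138/1573, a_4 = -1620/541717.
c0 = a_0 = -30/37. Peel one level at a time: if S = 1 + c*σ/S' with S'(0) = 1, then c is the σ-coefficient of S and S' = c*σ/(S - 1).
S_1 = c0/f = 1 + (-851/1170)*σ + (112268521/165636900)*σ^2 + ...; c1 = -851/1170.
S_2 = c1*σ/(S_1 - 1) = 1 + (112268521/120476070)*σ + (2020833378/10603026841)*σ^2 + ...; c2 = 112268521/120476070.
S_3 = c2*σ/(S_2 - 1) = 1 + (-21060/102971)*σ + (-369603000/13584491041)*σ^2 + ...; c3 = -21060/102971.
S_4 = c3*σ/(S_3 - 1) = 1 + (-14935050/112268521)*σ + ...; c4 = -14935050/112268521.


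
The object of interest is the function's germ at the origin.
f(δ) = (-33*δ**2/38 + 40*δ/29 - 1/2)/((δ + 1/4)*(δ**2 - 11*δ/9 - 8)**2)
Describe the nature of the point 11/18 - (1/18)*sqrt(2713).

The point is a pole of order 2.

The denominator factor δ**2 - 11*δ/9 - 8 vanishes at 11/18 - (1/18)*sqrt(2713) and appears to the power 2; the numerator there equals -431617/59508 - (1051/59508)*sqrt(2713), nonzero, and no other factor vanishes.
Hence a pole whose order is the multiplicity, 2.


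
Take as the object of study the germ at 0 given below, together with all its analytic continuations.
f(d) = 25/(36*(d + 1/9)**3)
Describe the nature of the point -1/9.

The point is a pole of order 3.

The denominator factor d + 1/9 vanishes at -1/9 and appears to the power 3; the numerator there equals 25/36, nonzero, and no other factor vanishes.
Hence a pole whose order is the multiplicity, 3.


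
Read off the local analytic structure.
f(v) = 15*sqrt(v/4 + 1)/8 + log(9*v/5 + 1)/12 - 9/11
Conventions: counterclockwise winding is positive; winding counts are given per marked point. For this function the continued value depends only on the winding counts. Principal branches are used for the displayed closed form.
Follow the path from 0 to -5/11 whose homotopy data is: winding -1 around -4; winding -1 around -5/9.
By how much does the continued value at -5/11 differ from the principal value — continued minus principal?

Continued minus principal equals (-(15/88)*sqrt(429)) - ((1/6)*pi)*i.

The rational part is single-valued and drops out of the difference; each branch term changes only by its own monodromy.
(1/12)*log(1 - v/(-5/9)): each positive loop around -5/9 adds 2*pi*i to the log, so winding -1 contributes (1/12)*(-1)*2*pi*i = -(1/6)*pi*i.
(15/8)*sqrt(1 - v/(-4)): winding -1 is odd, the square root flips sign, contributing -2*(15/8)*sqrt(1 - (-5/11)/(-4)) = -2*(15/8)*sqrt(39/44) = -(15/88)*sqrt(429).
Summing the contributions at v = -5/11 gives (-(15/88)*sqrt(429)) - ((1/6)*pi)*i.


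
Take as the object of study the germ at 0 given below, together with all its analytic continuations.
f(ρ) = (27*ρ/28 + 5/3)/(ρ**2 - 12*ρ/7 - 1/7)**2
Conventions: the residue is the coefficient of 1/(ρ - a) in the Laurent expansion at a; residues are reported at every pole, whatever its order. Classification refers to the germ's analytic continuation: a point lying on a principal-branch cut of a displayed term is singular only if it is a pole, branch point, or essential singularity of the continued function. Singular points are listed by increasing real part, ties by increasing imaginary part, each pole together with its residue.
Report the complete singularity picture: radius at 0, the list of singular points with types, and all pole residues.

Denominator factor (ρ**2 - 12*ρ/7 - 1/7)^2: discriminant 172/49, real irrational roots 6/7 + (1/7)*sqrt(43) and 6/7 - (1/7)*sqrt(43); poles of order 2, moduli 6/7 + (1/7)*sqrt(43) and -6/7 + (1/7)*sqrt(43).
The radius of convergence is the smallest modulus among the singular points: -6/7 + (1/7)*sqrt(43).
The factor ρ**2 - 12*ρ/7 - 1/7 splits as (ρ - a)(ρ - a') with a = 6/7 - (1/7)*sqrt(43), a' = 6/7 + (1/7)*sqrt(43). At the order-2 pole a set g(ρ) = (ρ - a)^2*f(ρ) = [27*ρ/28 + 5/3] / (ρ - a')^2.
Order-2 pole: residue = g'(a); g'(6/7 - (1/7)*sqrt(43)) = (5131/44376)*sqrt(43), so the residue is (5131/44376)*sqrt(43).
The factor ρ**2 - 12*ρ/7 - 1/7 splits as (ρ - a)(ρ - a') with a = 6/7 + (1/7)*sqrt(43), a' = 6/7 - (1/7)*sqrt(43). At the order-2 pole a set g(ρ) = (ρ - a)^2*f(ρ) = [27*ρ/28 + 5/3] / (ρ - a')^2.
Order-2 pole: residue = g'(a); g'(6/7 + (1/7)*sqrt(43)) = -(5131/44376)*sqrt(43), so the residue is -(5131/44376)*sqrt(43).
List the singular points by increasing real part (a conjugate pair: the negative imaginary part first).

Radius of convergence at 0: -6/7 + (1/7)*sqrt(43).
At 6/7 - (1/7)*sqrt(43): a pole of order 2; residue (5131/44376)*sqrt(43).
At 6/7 + (1/7)*sqrt(43): a pole of order 2; residue -(5131/44376)*sqrt(43).


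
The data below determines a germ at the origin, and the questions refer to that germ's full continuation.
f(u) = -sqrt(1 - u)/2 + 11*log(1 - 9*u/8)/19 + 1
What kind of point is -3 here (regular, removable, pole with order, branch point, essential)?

There is no denominator, hence no pole anywhere.
Branch term sqrt(1 - u/(1)): argument at -3 is 4, nonzero, so -3 is not its branch point (a point on a principal cut is still regular for the continued germ).
Branch term log(1 - u/(8/9)): argument at -3 is 35/8, nonzero, so -3 is not its branch point (a point on a principal cut is still regular for the continued germ).
So the germ continues analytically to -3.

The point is a regular point.


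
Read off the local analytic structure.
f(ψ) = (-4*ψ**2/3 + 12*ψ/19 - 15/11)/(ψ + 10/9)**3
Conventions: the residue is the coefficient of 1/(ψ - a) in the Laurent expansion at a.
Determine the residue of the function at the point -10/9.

At the order-3 pole -10/9 set g(ψ) = (ψ - (-10/9))^3*f(ψ) = -4*ψ**2/3 + 12*ψ/19 - 15/11.
Order-3 pole: residue = g''(a)/2; g''(-10/9) = -8/3, so the residue is -4/3.

The residue is -4/3.


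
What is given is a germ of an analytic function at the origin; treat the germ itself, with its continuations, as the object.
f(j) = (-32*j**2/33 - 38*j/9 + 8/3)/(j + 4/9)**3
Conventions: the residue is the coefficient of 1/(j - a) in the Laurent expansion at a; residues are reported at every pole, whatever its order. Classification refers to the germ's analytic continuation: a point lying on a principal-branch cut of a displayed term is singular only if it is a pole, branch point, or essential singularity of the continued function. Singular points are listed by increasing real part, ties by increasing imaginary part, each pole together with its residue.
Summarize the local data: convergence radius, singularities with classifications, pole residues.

Denominator factor (j + 4/9)^3: pole of order 3 at -4/9, modulus 4/9.
The radius of convergence is the smallest modulus among the singular points: 4/9.
At the order-3 pole -4/9 set g(j) = (j - (-4/9))^3*f(j) = -32*j**2/33 - 38*j/9 + 8/3.
Order-3 pole: residue = g''(a)/2; g''(-4/9) = -64/33, so the residue is -32/33.

Radius of convergence at 0: 4/9.
At -4/9: a pole of order 3; residue -32/33.


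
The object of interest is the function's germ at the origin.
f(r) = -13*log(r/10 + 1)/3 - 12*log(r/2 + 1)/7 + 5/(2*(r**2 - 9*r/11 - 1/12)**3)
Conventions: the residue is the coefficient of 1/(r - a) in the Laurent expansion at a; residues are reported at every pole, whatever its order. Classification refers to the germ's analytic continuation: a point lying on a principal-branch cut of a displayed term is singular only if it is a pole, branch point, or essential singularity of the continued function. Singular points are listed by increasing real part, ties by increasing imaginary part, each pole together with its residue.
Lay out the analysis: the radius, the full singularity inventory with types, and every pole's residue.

Denominator factor (r**2 - 9*r/11 - 1/12)^3: discriminant 364/363, real irrational roots 9/22 + (1/33)*sqrt(273) and 9/22 - (1/33)*sqrt(273); poles of order 3, moduli 9/22 + (1/33)*sqrt(273) and -9/22 + (1/33)*sqrt(273).
Branch term (-13/3)*log(1 - r/(-10)): its argument vanishes at r = -10, a logarithmic branch point, modulus 10.
Branch term (-12/7)*log(1 - r/(-2)): its argument vanishes at r = -2, a logarithmic branch point, modulus 2.
The radius of convergence is the smallest modulus among the singular points: -9/22 + (1/33)*sqrt(273).
The branch terms are analytic at 9/22 - (1/33)*sqrt(273) and contribute nothing to the residue; only the rational part matters.
The factor r**2 - 9*r/11 - 1/12 splits as (r - a)(r - a') with a = 9/22 - (1/33)*sqrt(273), a' = 9/22 + (1/33)*sqrt(273). At the order-3 pole a set g(r) = (r - a)^3*(rational part) = [5/2] / (r - a')^3.
Order-3 pole: residue = g''(a)/2; g''(9/22 - (1/33)*sqrt(273)) = -(21741885/12057136)*sqrt(273), so the residue is -(21741885/24114272)*sqrt(273).
The branch terms are analytic at 9/22 + (1/33)*sqrt(273) and contribute nothing to the residue; only the rational part matters.
The factor r**2 - 9*r/11 - 1/12 splits as (r - a)(r - a') with a = 9/22 + (1/33)*sqrt(273), a' = 9/22 - (1/33)*sqrt(273). At the order-3 pole a set g(r) = (r - a)^3*(rational part) = [5/2] / (r - a')^3.
Order-3 pole: residue = g''(a)/2; g''(9/22 + (1/33)*sqrt(273)) = (21741885/12057136)*sqrt(273), so the residue is (21741885/24114272)*sqrt(273).
List the singular points by increasing real part (a conjugate pair: the negative imaginary part first).

Radius of convergence at 0: -9/22 + (1/33)*sqrt(273).
At -10: a logarithmic branch point.
At -2: a logarithmic branch point.
At 9/22 - (1/33)*sqrt(273): a pole of order 3; residue -(21741885/24114272)*sqrt(273).
At 9/22 + (1/33)*sqrt(273): a pole of order 3; residue (21741885/24114272)*sqrt(273).
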